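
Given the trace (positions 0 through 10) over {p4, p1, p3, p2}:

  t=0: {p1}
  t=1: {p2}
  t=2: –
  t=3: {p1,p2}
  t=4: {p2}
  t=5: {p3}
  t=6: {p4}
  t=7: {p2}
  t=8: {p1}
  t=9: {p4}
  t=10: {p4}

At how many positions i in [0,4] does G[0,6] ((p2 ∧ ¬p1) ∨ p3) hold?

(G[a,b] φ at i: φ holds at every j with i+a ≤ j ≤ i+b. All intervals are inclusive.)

Evaluate at each i in [0,4]:
  i=0: ✗ (fails at j=0)
  i=1: ✗ (fails at j=2)
  i=2: ✗ (fails at j=2)
  i=3: ✗ (fails at j=3)
  i=4: ✗ (fails at j=6)
Positions where it holds: {} → 0.

0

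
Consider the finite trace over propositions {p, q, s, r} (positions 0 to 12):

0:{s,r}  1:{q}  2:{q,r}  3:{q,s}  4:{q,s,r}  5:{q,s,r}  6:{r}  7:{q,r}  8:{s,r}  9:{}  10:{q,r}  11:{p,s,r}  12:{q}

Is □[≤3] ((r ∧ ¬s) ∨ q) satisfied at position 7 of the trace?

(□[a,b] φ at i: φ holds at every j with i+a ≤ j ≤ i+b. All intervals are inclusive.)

Check ((r ∧ ¬s) ∨ q) at every j in [7,10]:
  j=7: true
  j=8: false
  j=9: false
  j=10: true
Fails at j=8 → formula fails.

False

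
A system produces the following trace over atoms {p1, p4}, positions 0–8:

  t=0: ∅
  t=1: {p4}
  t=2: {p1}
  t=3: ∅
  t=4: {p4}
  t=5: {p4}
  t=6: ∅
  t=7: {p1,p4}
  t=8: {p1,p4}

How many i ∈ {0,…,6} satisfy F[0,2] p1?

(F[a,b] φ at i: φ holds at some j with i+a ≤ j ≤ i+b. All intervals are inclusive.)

5

Evaluate at each i in [0,6]:
  i=0: ✓ (witness j=2)
  i=1: ✓ (witness j=2)
  i=2: ✓ (witness j=2)
  i=3: ✗ (none in [3,5])
  i=4: ✗ (none in [4,6])
  i=5: ✓ (witness j=7)
  i=6: ✓ (witness j=7)
Positions where it holds: {0, 1, 2, 5, 6} → 5.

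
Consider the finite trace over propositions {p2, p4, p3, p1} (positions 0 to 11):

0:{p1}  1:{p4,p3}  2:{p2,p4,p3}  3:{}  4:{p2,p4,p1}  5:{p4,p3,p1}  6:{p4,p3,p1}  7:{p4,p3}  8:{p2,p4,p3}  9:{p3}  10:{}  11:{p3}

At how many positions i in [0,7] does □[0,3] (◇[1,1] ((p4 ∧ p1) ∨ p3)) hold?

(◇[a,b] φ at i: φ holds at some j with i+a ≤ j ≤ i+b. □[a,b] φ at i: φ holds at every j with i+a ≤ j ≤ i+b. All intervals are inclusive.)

Evaluate at each i in [0,7]:
  i=0: ✗ (fails at j=2)
  i=1: ✗ (fails at j=2)
  i=2: ✗ (fails at j=2)
  i=3: ✓ (all of [3,6])
  i=4: ✓ (all of [4,7])
  i=5: ✓ (all of [5,8])
  i=6: ✗ (fails at j=9)
  i=7: ✗ (fails at j=9)
Positions where it holds: {3, 4, 5} → 3.

3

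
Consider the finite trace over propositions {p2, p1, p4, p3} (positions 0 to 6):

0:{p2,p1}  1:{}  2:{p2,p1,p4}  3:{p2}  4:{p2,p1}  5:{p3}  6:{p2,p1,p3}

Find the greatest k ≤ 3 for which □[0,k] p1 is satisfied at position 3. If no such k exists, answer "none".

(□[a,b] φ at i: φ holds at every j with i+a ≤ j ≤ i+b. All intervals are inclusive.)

p1 must hold from j=3 onward; find where it first fails.
  j=3: fails → no k works.

none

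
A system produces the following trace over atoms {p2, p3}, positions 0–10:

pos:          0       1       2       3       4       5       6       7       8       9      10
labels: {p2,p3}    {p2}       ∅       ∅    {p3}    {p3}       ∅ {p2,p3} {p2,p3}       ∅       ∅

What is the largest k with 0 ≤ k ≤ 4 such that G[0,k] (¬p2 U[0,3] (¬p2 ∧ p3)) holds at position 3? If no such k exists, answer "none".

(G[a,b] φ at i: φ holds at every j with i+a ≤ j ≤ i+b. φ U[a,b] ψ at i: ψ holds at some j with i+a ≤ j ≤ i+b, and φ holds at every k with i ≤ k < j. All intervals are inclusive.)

(¬p2 U[0,3] (¬p2 ∧ p3)) must hold from j=3 onward; find where it first fails.
  j=3: holds
  j=4: holds
  j=5: holds
  j=6: fails
Holds on [3,5], so largest k = 2.

2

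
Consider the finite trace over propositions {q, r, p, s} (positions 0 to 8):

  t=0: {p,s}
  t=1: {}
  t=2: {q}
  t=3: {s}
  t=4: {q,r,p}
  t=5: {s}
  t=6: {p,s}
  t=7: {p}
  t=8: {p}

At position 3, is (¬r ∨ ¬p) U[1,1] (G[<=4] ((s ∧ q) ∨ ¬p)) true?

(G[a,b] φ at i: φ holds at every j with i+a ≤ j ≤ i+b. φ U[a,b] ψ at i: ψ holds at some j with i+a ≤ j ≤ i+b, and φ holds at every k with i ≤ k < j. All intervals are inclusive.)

Need some j in [4,4] with G[<=4] ((s ∧ q) ∨ ¬p), and (¬r ∨ ¬p) at every k in [3,j-1].
  j=4: G[<=4] ((s ∧ q) ∨ ¬p) — fails at 4.
No j in the window works → until fails.

Does not hold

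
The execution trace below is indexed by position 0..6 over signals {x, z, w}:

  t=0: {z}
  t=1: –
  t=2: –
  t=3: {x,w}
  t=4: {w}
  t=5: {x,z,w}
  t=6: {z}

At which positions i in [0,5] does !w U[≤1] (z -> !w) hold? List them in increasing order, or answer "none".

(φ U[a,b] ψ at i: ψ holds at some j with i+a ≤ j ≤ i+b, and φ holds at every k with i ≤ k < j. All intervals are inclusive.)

Evaluate at each i in [0,5]:
  i=0: ✓ (rhs at j=0)
  i=1: ✓ (rhs at j=1)
  i=2: ✓ (rhs at j=2)
  i=3: ✓ (rhs at j=3)
  i=4: ✓ (rhs at j=4)
  i=5: ✗ (lhs fails at k=5 before rhs at j=6)

0, 1, 2, 3, 4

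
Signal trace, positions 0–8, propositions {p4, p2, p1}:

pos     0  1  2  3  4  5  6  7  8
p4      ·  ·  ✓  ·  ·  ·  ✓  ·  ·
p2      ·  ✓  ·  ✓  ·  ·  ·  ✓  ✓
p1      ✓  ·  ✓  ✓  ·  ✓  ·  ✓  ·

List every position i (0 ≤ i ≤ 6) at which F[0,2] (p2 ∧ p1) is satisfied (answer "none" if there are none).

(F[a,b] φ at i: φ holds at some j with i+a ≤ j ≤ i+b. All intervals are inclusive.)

1, 2, 3, 5, 6

Evaluate at each i in [0,6]:
  i=0: ✗ (none in [0,2])
  i=1: ✓ (witness j=3)
  i=2: ✓ (witness j=3)
  i=3: ✓ (witness j=3)
  i=4: ✗ (none in [4,6])
  i=5: ✓ (witness j=7)
  i=6: ✓ (witness j=7)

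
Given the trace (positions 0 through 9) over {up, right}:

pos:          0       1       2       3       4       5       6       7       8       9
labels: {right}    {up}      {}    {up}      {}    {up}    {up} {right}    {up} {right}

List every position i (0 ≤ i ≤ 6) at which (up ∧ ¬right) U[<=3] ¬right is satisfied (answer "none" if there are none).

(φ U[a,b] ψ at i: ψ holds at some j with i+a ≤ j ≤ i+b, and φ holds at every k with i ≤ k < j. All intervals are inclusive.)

Evaluate at each i in [0,6]:
  i=0: ✗ (lhs fails at k=0 before rhs at j=1)
  i=1: ✓ (rhs at j=1)
  i=2: ✓ (rhs at j=2)
  i=3: ✓ (rhs at j=3)
  i=4: ✓ (rhs at j=4)
  i=5: ✓ (rhs at j=5)
  i=6: ✓ (rhs at j=6)

1, 2, 3, 4, 5, 6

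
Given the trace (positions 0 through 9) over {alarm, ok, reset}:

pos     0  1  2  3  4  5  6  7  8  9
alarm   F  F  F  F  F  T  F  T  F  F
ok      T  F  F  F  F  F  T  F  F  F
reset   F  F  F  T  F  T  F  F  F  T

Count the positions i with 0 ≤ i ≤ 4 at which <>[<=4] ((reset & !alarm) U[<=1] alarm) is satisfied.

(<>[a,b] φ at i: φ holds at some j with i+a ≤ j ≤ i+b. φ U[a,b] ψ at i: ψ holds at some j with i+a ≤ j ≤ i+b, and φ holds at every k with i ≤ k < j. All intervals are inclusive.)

Evaluate at each i in [0,4]:
  i=0: ✗ (none in [0,4])
  i=1: ✓ (witness j=5)
  i=2: ✓ (witness j=5)
  i=3: ✓ (witness j=5)
  i=4: ✓ (witness j=5)
Positions where it holds: {1, 2, 3, 4} → 4.

4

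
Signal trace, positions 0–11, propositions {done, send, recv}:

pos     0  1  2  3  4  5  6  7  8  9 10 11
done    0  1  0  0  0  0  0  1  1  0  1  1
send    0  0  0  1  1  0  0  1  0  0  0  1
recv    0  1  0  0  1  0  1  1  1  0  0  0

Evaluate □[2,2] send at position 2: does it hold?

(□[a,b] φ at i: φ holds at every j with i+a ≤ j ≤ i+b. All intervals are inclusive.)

Holds

Check send at every j in [4,4]:
  j=4: true
All positions satisfy it → formula holds.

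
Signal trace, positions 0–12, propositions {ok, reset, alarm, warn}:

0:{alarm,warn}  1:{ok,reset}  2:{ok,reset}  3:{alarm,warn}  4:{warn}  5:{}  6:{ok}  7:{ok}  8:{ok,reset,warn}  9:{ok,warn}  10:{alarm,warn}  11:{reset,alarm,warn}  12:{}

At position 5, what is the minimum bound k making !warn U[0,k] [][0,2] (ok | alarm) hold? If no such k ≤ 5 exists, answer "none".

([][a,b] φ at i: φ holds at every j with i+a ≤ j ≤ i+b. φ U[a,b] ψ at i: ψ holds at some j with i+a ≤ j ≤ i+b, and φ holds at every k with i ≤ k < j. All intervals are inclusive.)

Need earliest j ≥ 5 with [][0,2] (ok | alarm), and !warn at every k in [5,j-1].
  j=5: rhs fails.
  j=6: rhs holds; lhs holds on [5,5]. k = 1.

1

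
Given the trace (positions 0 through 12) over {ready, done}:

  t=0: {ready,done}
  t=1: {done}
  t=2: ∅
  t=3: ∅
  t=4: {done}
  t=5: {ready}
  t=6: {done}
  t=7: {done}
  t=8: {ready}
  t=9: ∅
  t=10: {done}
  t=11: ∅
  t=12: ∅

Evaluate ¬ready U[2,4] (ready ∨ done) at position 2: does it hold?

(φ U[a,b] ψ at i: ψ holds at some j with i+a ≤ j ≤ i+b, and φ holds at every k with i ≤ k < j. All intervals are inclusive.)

True

Need some j in [4,6] with (ready ∨ done), and ¬ready at every k in [2,j-1].
  j=4: (ready ∨ done) holds; ¬ready holds at every k in [2,3] → satisfied.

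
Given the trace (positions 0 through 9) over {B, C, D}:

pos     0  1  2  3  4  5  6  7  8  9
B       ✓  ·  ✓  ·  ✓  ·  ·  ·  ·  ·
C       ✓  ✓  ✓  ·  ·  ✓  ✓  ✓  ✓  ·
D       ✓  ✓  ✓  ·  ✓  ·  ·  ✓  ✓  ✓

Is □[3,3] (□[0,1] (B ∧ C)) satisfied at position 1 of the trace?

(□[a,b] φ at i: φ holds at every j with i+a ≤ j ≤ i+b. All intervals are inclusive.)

Check □[0,1] (B ∧ C) at every j in [4,4]:
  j=4: fails at 4
Fails at j=4 → formula fails.

False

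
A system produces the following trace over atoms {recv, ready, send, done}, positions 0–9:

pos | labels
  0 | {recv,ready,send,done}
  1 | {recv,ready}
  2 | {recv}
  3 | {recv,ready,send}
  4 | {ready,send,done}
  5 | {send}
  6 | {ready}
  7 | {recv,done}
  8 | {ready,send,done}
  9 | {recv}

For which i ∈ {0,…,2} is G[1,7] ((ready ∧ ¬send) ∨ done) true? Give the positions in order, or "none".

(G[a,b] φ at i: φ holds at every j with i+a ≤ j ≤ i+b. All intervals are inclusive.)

Evaluate at each i in [0,2]:
  i=0: ✗ (fails at j=2)
  i=1: ✗ (fails at j=2)
  i=2: ✗ (fails at j=3)

none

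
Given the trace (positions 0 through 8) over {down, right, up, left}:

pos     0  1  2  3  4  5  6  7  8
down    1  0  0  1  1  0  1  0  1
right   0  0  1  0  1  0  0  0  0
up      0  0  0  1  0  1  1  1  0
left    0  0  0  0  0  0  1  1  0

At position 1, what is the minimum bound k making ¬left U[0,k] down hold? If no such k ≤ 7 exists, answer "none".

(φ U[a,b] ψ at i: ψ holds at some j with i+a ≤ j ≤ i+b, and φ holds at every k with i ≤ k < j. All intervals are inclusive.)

2

Need earliest j ≥ 1 with down, and ¬left at every k in [1,j-1].
  j=1: rhs fails.
  j=2: rhs fails.
  j=3: rhs holds; lhs holds on [1,2]. k = 2.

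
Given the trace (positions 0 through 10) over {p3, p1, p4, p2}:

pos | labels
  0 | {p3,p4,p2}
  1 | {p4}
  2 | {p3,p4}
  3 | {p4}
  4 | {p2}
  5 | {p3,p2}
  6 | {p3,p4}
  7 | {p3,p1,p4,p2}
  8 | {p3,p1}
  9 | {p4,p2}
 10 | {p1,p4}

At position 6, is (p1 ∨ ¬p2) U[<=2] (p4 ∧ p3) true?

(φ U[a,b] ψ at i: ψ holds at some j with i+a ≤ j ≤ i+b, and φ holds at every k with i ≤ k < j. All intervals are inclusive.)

True

Need some j in [6,8] with (p4 ∧ p3), and (p1 ∨ ¬p2) at every k in [6,j-1].
  j=6: (p4 ∧ p3) holds; no prefix to check → satisfied.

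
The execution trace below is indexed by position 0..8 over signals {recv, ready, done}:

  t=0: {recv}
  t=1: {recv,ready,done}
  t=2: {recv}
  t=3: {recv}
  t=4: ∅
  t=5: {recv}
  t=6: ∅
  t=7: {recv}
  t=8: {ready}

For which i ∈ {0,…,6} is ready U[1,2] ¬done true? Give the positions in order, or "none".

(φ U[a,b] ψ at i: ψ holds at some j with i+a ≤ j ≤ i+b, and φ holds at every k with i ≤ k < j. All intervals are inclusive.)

Evaluate at each i in [0,6]:
  i=0: ✗ (lhs fails at k=0 before rhs at j=2)
  i=1: ✓ (rhs at j=2; lhs holds on [1,1])
  i=2: ✗ (lhs fails at k=2 before rhs at j=3)
  i=3: ✗ (lhs fails at k=3 before rhs at j=4)
  i=4: ✗ (lhs fails at k=4 before rhs at j=5)
  i=5: ✗ (lhs fails at k=5 before rhs at j=6)
  i=6: ✗ (lhs fails at k=6 before rhs at j=7)

1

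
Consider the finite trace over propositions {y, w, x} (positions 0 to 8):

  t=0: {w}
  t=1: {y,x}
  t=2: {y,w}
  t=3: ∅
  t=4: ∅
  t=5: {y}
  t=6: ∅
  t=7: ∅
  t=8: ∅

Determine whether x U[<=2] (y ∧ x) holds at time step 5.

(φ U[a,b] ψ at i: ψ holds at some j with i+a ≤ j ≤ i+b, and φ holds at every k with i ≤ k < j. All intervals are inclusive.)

Need some j in [5,7] with (y ∧ x), and x at every k in [5,j-1].
  j=5: (y ∧ x) false.
  j=6: (y ∧ x) false.
  j=7: (y ∧ x) false.
No j in the window works → until fails.

No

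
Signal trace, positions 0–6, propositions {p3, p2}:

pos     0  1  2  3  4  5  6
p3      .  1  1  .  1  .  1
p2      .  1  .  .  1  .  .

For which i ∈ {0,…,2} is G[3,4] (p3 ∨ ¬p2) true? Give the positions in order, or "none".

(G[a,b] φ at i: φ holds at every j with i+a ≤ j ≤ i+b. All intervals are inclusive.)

Evaluate at each i in [0,2]:
  i=0: ✓ (all of [3,4])
  i=1: ✓ (all of [4,5])
  i=2: ✓ (all of [5,6])

0, 1, 2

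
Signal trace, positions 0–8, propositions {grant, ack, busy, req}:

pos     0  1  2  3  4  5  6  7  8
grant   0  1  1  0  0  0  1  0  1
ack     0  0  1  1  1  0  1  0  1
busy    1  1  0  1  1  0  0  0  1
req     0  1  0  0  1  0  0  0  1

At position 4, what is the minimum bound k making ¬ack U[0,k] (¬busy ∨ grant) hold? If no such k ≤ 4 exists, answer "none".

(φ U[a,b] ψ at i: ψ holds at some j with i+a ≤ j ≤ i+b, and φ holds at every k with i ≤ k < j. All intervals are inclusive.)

Need earliest j ≥ 4 with (¬busy ∨ grant), and ¬ack at every k in [4,j-1].
  j=4: rhs fails.
  j=5: rhs holds but lhs fails at k=4.
  j=6: rhs holds but lhs fails at k=4.
  j=7: rhs holds but lhs fails at k=4.
  j=8: rhs holds but lhs fails at k=4.
No witness within the range → none.

none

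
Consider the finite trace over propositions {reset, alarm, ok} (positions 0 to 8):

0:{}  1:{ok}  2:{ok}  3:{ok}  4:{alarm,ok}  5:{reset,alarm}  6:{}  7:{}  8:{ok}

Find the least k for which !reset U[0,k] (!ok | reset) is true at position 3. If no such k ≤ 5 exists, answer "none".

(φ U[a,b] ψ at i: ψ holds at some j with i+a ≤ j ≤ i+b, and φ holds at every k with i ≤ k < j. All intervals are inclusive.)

2

Need earliest j ≥ 3 with (!ok | reset), and !reset at every k in [3,j-1].
  j=3: rhs fails.
  j=4: rhs fails.
  j=5: rhs holds; lhs holds on [3,4]. k = 2.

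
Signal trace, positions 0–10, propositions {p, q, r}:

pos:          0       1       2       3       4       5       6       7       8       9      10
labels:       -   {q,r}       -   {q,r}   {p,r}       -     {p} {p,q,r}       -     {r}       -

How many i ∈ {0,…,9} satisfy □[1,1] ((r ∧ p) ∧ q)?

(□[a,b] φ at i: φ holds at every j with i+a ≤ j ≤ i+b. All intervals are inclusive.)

Evaluate at each i in [0,9]:
  i=0: ✗ (fails at j=1)
  i=1: ✗ (fails at j=2)
  i=2: ✗ (fails at j=3)
  i=3: ✗ (fails at j=4)
  i=4: ✗ (fails at j=5)
  i=5: ✗ (fails at j=6)
  i=6: ✓ (all of [7,7])
  i=7: ✗ (fails at j=8)
  i=8: ✗ (fails at j=9)
  i=9: ✗ (fails at j=10)
Positions where it holds: {6} → 1.

1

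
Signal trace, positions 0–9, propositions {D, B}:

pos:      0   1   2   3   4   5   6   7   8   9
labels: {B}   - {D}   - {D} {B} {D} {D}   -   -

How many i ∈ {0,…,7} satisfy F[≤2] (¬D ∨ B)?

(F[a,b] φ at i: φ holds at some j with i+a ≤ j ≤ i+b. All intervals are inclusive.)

8

Evaluate at each i in [0,7]:
  i=0: ✓ (witness j=0)
  i=1: ✓ (witness j=1)
  i=2: ✓ (witness j=3)
  i=3: ✓ (witness j=3)
  i=4: ✓ (witness j=5)
  i=5: ✓ (witness j=5)
  i=6: ✓ (witness j=8)
  i=7: ✓ (witness j=8)
Positions where it holds: {0, 1, 2, 3, 4, 5, 6, 7} → 8.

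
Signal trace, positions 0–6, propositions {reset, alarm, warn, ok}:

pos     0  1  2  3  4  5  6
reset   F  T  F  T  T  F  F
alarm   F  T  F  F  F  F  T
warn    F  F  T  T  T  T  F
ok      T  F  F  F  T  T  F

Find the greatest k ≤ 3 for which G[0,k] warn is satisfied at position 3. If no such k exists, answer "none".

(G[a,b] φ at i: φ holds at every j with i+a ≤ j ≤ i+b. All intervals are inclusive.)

2

warn must hold from j=3 onward; find where it first fails.
  j=3: holds
  j=4: holds
  j=5: holds
  j=6: fails
Holds on [3,5], so largest k = 2.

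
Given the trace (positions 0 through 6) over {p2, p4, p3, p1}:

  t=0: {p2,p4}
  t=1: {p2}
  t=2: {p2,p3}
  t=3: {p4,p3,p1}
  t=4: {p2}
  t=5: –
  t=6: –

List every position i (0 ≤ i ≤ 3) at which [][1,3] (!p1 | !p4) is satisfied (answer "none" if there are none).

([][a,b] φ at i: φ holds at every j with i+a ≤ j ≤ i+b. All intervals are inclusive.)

Evaluate at each i in [0,3]:
  i=0: ✗ (fails at j=3)
  i=1: ✗ (fails at j=3)
  i=2: ✗ (fails at j=3)
  i=3: ✓ (all of [4,6])

3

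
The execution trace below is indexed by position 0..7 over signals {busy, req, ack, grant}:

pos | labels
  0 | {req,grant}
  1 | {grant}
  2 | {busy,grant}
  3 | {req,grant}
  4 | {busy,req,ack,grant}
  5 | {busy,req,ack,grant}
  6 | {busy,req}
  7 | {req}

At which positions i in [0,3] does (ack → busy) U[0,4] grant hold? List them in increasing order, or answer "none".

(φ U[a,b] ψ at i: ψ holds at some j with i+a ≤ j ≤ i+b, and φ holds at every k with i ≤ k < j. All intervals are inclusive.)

0, 1, 2, 3

Evaluate at each i in [0,3]:
  i=0: ✓ (rhs at j=0)
  i=1: ✓ (rhs at j=1)
  i=2: ✓ (rhs at j=2)
  i=3: ✓ (rhs at j=3)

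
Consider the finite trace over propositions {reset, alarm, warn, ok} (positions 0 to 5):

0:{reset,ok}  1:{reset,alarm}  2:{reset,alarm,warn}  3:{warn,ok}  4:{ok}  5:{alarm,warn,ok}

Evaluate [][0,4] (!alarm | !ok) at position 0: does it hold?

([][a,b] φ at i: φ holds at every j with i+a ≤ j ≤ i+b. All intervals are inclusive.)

Yes

Check (!alarm | !ok) at every j in [0,4]:
  j=0: true
  j=1: true
  j=2: true
  j=3: true
  j=4: true
All positions satisfy it → formula holds.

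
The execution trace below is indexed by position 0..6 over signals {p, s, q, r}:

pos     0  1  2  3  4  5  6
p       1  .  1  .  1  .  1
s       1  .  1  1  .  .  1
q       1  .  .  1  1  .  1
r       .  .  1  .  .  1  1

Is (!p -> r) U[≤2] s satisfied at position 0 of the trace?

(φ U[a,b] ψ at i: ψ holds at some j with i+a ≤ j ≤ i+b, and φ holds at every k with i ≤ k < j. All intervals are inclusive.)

Need some j in [0,2] with s, and (!p -> r) at every k in [0,j-1].
  j=0: s holds; no prefix to check → satisfied.

Holds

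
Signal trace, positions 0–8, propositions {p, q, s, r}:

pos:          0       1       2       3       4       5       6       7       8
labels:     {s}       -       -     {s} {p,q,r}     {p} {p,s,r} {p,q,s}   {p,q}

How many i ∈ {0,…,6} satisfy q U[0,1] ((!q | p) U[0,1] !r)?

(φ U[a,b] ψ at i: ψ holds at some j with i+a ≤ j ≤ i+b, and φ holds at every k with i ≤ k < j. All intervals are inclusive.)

Evaluate at each i in [0,6]:
  i=0: ✓ (rhs at j=0)
  i=1: ✓ (rhs at j=1)
  i=2: ✓ (rhs at j=2)
  i=3: ✓ (rhs at j=3)
  i=4: ✓ (rhs at j=4)
  i=5: ✓ (rhs at j=5)
  i=6: ✓ (rhs at j=6)
Positions where it holds: {0, 1, 2, 3, 4, 5, 6} → 7.

7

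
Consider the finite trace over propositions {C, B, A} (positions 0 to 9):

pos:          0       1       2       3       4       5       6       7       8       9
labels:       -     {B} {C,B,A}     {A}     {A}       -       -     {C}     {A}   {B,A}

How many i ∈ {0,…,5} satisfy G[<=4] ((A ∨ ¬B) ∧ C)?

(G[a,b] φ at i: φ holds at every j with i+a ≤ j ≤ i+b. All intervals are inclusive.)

Evaluate at each i in [0,5]:
  i=0: ✗ (fails at j=0)
  i=1: ✗ (fails at j=1)
  i=2: ✗ (fails at j=3)
  i=3: ✗ (fails at j=3)
  i=4: ✗ (fails at j=4)
  i=5: ✗ (fails at j=5)
Positions where it holds: {} → 0.

0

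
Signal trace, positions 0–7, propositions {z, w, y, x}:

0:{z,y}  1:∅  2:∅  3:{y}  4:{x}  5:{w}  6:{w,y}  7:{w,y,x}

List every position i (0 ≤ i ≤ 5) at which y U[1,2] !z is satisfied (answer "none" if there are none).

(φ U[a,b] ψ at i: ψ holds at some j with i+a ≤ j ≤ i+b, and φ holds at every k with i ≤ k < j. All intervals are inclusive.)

Evaluate at each i in [0,5]:
  i=0: ✓ (rhs at j=1; lhs holds on [0,0])
  i=1: ✗ (lhs fails at k=1 before rhs at j=2)
  i=2: ✗ (lhs fails at k=2 before rhs at j=3)
  i=3: ✓ (rhs at j=4; lhs holds on [3,3])
  i=4: ✗ (lhs fails at k=4 before rhs at j=5)
  i=5: ✗ (lhs fails at k=5 before rhs at j=6)

0, 3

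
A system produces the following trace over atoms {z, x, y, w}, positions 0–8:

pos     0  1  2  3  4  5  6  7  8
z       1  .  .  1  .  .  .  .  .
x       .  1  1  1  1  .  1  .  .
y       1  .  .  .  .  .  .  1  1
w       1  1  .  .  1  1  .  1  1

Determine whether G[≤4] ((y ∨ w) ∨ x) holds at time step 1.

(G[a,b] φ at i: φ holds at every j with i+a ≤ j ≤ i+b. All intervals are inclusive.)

Holds

Check ((y ∨ w) ∨ x) at every j in [1,5]:
  j=1: true
  j=2: true
  j=3: true
  j=4: true
  j=5: true
All positions satisfy it → formula holds.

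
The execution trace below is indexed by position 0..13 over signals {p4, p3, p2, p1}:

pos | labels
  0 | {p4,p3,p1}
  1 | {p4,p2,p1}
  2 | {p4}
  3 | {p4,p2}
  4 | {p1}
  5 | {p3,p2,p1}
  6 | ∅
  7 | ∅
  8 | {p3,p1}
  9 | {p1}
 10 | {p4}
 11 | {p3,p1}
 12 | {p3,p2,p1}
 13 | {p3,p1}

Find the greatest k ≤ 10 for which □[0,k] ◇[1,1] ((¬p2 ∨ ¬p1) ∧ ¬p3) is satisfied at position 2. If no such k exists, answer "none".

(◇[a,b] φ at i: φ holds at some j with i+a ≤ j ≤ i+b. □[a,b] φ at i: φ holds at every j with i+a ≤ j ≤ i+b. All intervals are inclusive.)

◇[1,1] ((¬p2 ∨ ¬p1) ∧ ¬p3) must hold from j=2 onward; find where it first fails.
  j=2: holds
  j=3: holds
  j=4: fails
Holds on [2,3], so largest k = 1.

1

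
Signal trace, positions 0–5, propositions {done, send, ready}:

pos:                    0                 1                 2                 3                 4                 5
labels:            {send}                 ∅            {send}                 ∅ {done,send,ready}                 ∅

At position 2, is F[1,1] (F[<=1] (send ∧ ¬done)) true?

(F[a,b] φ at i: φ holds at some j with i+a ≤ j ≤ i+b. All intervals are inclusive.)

Check F[<=1] (send ∧ ¬done) at each j in [3,3]:
  j=3: fails (none in [3,4])
No position in the window satisfies it → formula fails.

No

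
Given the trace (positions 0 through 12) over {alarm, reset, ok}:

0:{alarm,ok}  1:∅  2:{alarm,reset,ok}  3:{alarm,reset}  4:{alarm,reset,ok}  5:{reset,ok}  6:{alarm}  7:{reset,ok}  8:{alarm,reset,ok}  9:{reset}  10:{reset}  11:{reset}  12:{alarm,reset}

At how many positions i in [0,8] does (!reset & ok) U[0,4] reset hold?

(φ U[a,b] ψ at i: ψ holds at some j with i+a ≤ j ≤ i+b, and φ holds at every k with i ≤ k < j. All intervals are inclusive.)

6

Evaluate at each i in [0,8]:
  i=0: ✗ (lhs fails at k=1 before rhs at j=2)
  i=1: ✗ (lhs fails at k=1 before rhs at j=2)
  i=2: ✓ (rhs at j=2)
  i=3: ✓ (rhs at j=3)
  i=4: ✓ (rhs at j=4)
  i=5: ✓ (rhs at j=5)
  i=6: ✗ (lhs fails at k=6 before rhs at j=7)
  i=7: ✓ (rhs at j=7)
  i=8: ✓ (rhs at j=8)
Positions where it holds: {2, 3, 4, 5, 7, 8} → 6.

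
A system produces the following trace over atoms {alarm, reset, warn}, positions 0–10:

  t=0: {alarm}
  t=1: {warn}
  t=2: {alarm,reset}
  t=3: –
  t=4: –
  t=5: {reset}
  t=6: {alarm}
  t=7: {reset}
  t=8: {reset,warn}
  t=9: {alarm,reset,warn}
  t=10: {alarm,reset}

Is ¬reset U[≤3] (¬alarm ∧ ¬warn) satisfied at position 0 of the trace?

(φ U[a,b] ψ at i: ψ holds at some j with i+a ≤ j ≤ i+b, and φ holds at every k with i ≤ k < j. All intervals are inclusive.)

False

Need some j in [0,3] with (¬alarm ∧ ¬warn), and ¬reset at every k in [0,j-1].
  j=0: (¬alarm ∧ ¬warn) false.
  j=1: (¬alarm ∧ ¬warn) false.
  j=2: (¬alarm ∧ ¬warn) false.
  j=3: (¬alarm ∧ ¬warn) holds, but ¬reset fails at k=2 → not this j.
No j in the window works → until fails.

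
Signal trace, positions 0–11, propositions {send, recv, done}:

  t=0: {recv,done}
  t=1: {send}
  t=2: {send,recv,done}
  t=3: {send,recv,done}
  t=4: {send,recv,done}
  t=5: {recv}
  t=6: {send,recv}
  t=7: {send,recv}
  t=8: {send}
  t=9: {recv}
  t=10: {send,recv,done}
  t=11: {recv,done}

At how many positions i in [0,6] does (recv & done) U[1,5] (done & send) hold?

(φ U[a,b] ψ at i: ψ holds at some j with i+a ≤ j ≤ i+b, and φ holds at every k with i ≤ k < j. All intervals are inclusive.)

2

Evaluate at each i in [0,6]:
  i=0: ✗ (lhs fails at k=1 before rhs at j=2)
  i=1: ✗ (lhs fails at k=1 before rhs at j=2)
  i=2: ✓ (rhs at j=3; lhs holds on [2,2])
  i=3: ✓ (rhs at j=4; lhs holds on [3,3])
  i=4: ✗ (no rhs in [5,9])
  i=5: ✗ (lhs fails at k=5 before rhs at j=10)
  i=6: ✗ (lhs fails at k=6 before rhs at j=10)
Positions where it holds: {2, 3} → 2.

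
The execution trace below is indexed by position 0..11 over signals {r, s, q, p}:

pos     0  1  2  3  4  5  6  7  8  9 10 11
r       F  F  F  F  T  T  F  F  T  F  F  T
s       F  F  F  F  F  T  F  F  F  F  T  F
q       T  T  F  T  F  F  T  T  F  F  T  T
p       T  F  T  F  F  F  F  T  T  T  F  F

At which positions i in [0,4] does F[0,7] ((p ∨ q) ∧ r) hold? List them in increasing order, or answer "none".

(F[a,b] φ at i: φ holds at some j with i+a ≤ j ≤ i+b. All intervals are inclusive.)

Evaluate at each i in [0,4]:
  i=0: ✗ (none in [0,7])
  i=1: ✓ (witness j=8)
  i=2: ✓ (witness j=8)
  i=3: ✓ (witness j=8)
  i=4: ✓ (witness j=8)

1, 2, 3, 4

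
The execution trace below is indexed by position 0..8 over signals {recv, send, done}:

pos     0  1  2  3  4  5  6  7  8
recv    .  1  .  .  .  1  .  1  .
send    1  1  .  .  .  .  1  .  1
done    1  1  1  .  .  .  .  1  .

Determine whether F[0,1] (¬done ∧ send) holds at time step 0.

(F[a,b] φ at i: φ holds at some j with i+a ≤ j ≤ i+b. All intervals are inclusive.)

Check (¬done ∧ send) at each j in [0,1]:
  j=0: false
  j=1: false
No position in the window satisfies it → formula fails.

No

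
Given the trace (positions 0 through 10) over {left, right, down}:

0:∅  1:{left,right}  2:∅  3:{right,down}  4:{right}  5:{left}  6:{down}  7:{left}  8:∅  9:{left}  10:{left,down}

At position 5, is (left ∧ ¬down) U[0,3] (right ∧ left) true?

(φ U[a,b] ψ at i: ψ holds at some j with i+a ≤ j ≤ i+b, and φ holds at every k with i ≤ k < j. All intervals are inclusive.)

No

Need some j in [5,8] with (right ∧ left), and (left ∧ ¬down) at every k in [5,j-1].
  j=5: (right ∧ left) false.
  j=6: (right ∧ left) false.
  j=7: (right ∧ left) false.
  j=8: (right ∧ left) false.
No j in the window works → until fails.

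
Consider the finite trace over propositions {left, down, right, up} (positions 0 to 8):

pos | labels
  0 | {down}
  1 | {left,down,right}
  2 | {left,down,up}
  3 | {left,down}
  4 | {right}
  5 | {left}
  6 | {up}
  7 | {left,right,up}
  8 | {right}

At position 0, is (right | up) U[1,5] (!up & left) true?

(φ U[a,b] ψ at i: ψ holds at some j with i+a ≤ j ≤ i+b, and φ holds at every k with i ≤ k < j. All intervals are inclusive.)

Need some j in [1,5] with (!up & left), and (right | up) at every k in [0,j-1].
  j=1: (!up & left) holds, but (right | up) fails at k=0 → not this j.
  j=2: (!up & left) false.
  j=3: (!up & left) holds, but (right | up) fails at k=0 → not this j.
  j=4: (!up & left) false.
  j=5: (!up & left) holds, but (right | up) fails at k=0 → not this j.
No j in the window works → until fails.

Does not hold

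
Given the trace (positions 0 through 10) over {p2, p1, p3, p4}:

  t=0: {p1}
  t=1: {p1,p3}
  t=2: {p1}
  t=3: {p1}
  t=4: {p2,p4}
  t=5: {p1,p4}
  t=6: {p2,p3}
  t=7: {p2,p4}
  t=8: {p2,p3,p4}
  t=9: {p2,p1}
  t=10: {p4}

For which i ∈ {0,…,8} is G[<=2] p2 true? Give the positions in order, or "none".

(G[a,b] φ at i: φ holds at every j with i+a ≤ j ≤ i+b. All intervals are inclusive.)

Evaluate at each i in [0,8]:
  i=0: ✗ (fails at j=0)
  i=1: ✗ (fails at j=1)
  i=2: ✗ (fails at j=2)
  i=3: ✗ (fails at j=3)
  i=4: ✗ (fails at j=5)
  i=5: ✗ (fails at j=5)
  i=6: ✓ (all of [6,8])
  i=7: ✓ (all of [7,9])
  i=8: ✗ (fails at j=10)

6, 7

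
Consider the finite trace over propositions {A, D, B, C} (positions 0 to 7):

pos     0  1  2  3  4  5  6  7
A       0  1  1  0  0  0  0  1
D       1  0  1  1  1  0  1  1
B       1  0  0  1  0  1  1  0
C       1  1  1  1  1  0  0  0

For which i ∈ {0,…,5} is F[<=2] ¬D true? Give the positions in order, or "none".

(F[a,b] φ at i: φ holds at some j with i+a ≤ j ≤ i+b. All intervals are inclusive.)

Evaluate at each i in [0,5]:
  i=0: ✓ (witness j=1)
  i=1: ✓ (witness j=1)
  i=2: ✗ (none in [2,4])
  i=3: ✓ (witness j=5)
  i=4: ✓ (witness j=5)
  i=5: ✓ (witness j=5)

0, 1, 3, 4, 5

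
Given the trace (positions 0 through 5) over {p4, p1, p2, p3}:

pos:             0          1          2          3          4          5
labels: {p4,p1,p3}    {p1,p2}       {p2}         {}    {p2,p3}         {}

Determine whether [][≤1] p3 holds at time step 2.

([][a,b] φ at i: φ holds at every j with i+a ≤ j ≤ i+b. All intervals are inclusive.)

Check p3 at every j in [2,3]:
  j=2: false
  j=3: false
Fails at j=2 → formula fails.

False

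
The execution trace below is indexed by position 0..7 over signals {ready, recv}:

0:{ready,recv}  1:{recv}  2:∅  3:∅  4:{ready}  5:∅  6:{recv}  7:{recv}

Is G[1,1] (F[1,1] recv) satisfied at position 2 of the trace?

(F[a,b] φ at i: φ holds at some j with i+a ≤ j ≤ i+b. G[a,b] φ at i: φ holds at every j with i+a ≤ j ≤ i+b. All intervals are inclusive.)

No

Check F[1,1] recv at every j in [3,3]:
  j=3: fails (none in [4,4])
Fails at j=3 → formula fails.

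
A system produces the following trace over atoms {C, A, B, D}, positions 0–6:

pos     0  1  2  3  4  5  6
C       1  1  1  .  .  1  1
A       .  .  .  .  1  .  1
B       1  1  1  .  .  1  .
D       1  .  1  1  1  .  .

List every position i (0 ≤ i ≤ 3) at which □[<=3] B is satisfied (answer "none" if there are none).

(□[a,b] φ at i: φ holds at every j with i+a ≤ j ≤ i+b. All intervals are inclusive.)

none

Evaluate at each i in [0,3]:
  i=0: ✗ (fails at j=3)
  i=1: ✗ (fails at j=3)
  i=2: ✗ (fails at j=3)
  i=3: ✗ (fails at j=3)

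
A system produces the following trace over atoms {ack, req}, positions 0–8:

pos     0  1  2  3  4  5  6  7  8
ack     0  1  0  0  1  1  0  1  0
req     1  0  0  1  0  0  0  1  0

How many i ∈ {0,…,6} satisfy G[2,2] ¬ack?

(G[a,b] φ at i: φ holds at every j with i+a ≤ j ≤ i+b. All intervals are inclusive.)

4

Evaluate at each i in [0,6]:
  i=0: ✓ (all of [2,2])
  i=1: ✓ (all of [3,3])
  i=2: ✗ (fails at j=4)
  i=3: ✗ (fails at j=5)
  i=4: ✓ (all of [6,6])
  i=5: ✗ (fails at j=7)
  i=6: ✓ (all of [8,8])
Positions where it holds: {0, 1, 4, 6} → 4.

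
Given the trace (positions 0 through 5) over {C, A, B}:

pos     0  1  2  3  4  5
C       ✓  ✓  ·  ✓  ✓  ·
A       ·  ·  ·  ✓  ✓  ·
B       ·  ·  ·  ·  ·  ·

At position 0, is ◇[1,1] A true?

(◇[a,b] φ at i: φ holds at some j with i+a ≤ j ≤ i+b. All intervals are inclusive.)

Check A at each j in [1,1]:
  j=1: false
No position in the window satisfies it → formula fails.

No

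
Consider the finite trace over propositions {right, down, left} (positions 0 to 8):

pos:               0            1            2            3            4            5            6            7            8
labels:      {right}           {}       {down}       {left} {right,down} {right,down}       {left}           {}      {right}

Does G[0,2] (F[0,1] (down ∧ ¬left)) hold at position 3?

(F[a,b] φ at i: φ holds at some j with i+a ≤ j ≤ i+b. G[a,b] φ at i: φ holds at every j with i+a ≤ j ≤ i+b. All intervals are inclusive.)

Yes

Check F[0,1] (down ∧ ¬left) at every j in [3,5]:
  j=3: holds (witness at 4)
  j=4: holds (witness at 4)
  j=5: holds (witness at 5)
All positions satisfy it → formula holds.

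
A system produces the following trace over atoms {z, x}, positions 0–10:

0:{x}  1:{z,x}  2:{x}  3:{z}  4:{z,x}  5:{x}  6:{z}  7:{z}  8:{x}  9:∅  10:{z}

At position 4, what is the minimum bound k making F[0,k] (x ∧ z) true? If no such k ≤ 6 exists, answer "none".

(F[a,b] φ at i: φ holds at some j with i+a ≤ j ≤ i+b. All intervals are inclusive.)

Scan j = 4,5,… for (x ∧ z):
  j=4: holds
First hit at j=4, so smallest k = 4-4 = 0.

0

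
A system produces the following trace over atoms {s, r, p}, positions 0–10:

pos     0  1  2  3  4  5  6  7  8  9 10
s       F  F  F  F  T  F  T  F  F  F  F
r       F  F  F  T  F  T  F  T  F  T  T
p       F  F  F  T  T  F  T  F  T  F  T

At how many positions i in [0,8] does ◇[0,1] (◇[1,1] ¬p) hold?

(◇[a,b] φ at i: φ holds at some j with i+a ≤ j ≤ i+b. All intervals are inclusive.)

8

Evaluate at each i in [0,8]:
  i=0: ✓ (witness j=0)
  i=1: ✓ (witness j=1)
  i=2: ✗ (none in [2,3])
  i=3: ✓ (witness j=4)
  i=4: ✓ (witness j=4)
  i=5: ✓ (witness j=6)
  i=6: ✓ (witness j=6)
  i=7: ✓ (witness j=8)
  i=8: ✓ (witness j=8)
Positions where it holds: {0, 1, 3, 4, 5, 6, 7, 8} → 8.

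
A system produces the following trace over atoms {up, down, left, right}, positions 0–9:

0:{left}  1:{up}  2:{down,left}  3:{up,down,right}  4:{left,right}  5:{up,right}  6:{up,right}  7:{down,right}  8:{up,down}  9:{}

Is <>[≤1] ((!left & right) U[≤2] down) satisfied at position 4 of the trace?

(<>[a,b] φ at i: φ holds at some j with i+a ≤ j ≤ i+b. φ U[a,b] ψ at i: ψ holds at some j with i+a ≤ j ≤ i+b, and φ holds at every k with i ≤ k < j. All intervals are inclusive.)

Holds

Check ((!left & right) U[≤2] down) at each j in [4,5]:
  j=4: fails
  j=5: holds
Found at j=5 → formula holds.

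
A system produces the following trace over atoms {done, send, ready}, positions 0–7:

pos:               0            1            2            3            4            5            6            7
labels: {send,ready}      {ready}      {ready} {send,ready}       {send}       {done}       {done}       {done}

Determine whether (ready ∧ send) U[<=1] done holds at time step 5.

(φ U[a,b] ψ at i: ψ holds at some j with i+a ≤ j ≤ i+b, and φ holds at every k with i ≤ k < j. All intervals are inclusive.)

Holds

Need some j in [5,6] with done, and (ready ∧ send) at every k in [5,j-1].
  j=5: done holds; no prefix to check → satisfied.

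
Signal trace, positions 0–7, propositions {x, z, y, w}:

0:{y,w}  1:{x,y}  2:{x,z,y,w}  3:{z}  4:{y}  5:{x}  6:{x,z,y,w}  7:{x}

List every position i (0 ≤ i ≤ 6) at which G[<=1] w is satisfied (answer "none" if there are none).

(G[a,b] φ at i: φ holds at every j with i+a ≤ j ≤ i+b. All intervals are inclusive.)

none

Evaluate at each i in [0,6]:
  i=0: ✗ (fails at j=1)
  i=1: ✗ (fails at j=1)
  i=2: ✗ (fails at j=3)
  i=3: ✗ (fails at j=3)
  i=4: ✗ (fails at j=4)
  i=5: ✗ (fails at j=5)
  i=6: ✗ (fails at j=7)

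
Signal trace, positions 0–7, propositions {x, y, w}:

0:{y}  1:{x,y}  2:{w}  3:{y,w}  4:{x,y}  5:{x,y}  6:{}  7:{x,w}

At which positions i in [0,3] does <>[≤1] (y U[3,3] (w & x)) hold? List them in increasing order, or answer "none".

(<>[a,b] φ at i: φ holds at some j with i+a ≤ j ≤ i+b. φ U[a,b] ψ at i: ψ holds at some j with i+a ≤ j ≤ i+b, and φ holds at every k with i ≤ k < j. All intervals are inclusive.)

none

Evaluate at each i in [0,3]:
  i=0: ✗ (none in [0,1])
  i=1: ✗ (none in [1,2])
  i=2: ✗ (none in [2,3])
  i=3: ✗ (none in [3,4])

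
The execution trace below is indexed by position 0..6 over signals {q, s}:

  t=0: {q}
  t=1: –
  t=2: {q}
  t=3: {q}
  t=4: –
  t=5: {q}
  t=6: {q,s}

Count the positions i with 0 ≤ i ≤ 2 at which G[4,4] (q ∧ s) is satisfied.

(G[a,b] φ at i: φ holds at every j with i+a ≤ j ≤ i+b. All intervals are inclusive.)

Evaluate at each i in [0,2]:
  i=0: ✗ (fails at j=4)
  i=1: ✗ (fails at j=5)
  i=2: ✓ (all of [6,6])
Positions where it holds: {2} → 1.

1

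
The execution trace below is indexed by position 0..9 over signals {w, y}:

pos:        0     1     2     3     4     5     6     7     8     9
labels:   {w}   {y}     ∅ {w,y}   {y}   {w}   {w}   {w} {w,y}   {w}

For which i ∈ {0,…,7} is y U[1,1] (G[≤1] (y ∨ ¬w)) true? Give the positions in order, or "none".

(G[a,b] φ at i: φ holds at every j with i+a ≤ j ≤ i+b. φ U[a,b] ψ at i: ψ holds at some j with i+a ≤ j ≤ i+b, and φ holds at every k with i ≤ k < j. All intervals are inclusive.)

Evaluate at each i in [0,7]:
  i=0: ✗ (lhs fails at k=0 before rhs at j=1)
  i=1: ✓ (rhs at j=2; lhs holds on [1,1])
  i=2: ✗ (lhs fails at k=2 before rhs at j=3)
  i=3: ✗ (no rhs in [4,4])
  i=4: ✗ (no rhs in [5,5])
  i=5: ✗ (no rhs in [6,6])
  i=6: ✗ (no rhs in [7,7])
  i=7: ✗ (no rhs in [8,8])

1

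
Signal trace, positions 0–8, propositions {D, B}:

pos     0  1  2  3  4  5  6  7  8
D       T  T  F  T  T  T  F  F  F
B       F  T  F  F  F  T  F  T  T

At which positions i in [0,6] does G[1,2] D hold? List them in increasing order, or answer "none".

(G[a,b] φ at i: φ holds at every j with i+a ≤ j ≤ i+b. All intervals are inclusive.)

Evaluate at each i in [0,6]:
  i=0: ✗ (fails at j=2)
  i=1: ✗ (fails at j=2)
  i=2: ✓ (all of [3,4])
  i=3: ✓ (all of [4,5])
  i=4: ✗ (fails at j=6)
  i=5: ✗ (fails at j=6)
  i=6: ✗ (fails at j=7)

2, 3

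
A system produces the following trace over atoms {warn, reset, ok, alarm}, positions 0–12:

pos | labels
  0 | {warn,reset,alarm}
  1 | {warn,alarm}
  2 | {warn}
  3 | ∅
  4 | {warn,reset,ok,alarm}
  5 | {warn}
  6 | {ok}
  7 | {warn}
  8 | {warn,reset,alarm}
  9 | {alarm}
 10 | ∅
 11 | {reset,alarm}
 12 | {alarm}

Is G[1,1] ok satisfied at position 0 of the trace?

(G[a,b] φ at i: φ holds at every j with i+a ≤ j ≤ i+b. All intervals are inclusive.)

Check ok at every j in [1,1]:
  j=1: false
Fails at j=1 → formula fails.

Does not hold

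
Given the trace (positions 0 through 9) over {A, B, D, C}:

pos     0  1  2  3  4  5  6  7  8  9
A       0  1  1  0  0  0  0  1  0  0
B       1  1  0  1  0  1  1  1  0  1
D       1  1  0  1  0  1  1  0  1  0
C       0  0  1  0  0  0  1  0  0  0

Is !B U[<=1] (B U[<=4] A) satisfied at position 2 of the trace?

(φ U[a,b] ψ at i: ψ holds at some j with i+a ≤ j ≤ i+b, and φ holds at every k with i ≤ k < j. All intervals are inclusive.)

Yes

Need some j in [2,3] with (B U[<=4] A), and !B at every k in [2,j-1].
  j=2: (B U[<=4] A) holds; no prefix to check → satisfied.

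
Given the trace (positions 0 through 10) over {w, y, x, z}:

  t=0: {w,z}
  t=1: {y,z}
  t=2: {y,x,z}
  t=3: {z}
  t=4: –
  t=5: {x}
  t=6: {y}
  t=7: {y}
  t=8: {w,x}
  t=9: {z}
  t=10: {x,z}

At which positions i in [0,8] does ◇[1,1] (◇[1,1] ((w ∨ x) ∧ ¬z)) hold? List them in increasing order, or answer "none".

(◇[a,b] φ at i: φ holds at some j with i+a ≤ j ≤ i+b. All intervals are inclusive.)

3, 6

Evaluate at each i in [0,8]:
  i=0: ✗ (none in [1,1])
  i=1: ✗ (none in [2,2])
  i=2: ✗ (none in [3,3])
  i=3: ✓ (witness j=4)
  i=4: ✗ (none in [5,5])
  i=5: ✗ (none in [6,6])
  i=6: ✓ (witness j=7)
  i=7: ✗ (none in [8,8])
  i=8: ✗ (none in [9,9])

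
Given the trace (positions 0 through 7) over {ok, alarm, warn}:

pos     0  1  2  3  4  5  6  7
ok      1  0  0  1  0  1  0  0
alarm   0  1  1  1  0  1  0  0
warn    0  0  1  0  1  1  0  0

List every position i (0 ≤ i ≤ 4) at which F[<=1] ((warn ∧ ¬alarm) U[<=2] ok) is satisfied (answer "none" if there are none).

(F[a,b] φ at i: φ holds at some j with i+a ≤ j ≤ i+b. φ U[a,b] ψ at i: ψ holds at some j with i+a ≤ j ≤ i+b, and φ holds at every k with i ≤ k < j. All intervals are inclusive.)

Evaluate at each i in [0,4]:
  i=0: ✓ (witness j=0)
  i=1: ✗ (none in [1,2])
  i=2: ✓ (witness j=3)
  i=3: ✓ (witness j=3)
  i=4: ✓ (witness j=4)

0, 2, 3, 4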